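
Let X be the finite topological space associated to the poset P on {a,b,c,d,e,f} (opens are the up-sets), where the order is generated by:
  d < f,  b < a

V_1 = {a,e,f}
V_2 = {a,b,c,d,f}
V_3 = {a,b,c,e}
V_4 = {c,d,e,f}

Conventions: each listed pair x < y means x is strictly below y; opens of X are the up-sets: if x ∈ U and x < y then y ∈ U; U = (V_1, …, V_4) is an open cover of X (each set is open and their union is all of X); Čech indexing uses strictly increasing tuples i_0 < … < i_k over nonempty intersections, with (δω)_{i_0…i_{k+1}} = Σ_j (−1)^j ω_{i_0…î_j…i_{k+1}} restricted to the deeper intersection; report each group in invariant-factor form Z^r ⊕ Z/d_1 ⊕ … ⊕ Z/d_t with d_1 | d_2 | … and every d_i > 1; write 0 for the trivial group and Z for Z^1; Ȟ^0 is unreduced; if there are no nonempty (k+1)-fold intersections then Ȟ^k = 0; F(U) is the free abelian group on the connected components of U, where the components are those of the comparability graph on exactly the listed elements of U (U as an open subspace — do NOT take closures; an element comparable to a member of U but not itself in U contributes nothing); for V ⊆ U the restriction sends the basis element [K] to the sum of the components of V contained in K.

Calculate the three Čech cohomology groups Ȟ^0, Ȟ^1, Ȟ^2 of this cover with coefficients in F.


nerve of the cover:
  V12={a,f} V13={a,e} V14={e,f} V23={a,b,c} V24={c,d,f} V34={c,e}
  V123={a} V124={f} V134={e} V234={c}
components per intersection:
  V1: {a} {e} {f}
  V2: {a,b} {c} {d,f}
  V3: {a,b} {c} {e}
  V4: {c} {d,f} {e}
  V12: {a} {f}
  V13: {a} {e}
  V14: {e} {f}
  V23: {a,b} {c}
  V24: {c} {d,f}
  V34: {c} {e}
  V123: {a}
  V124: {f}
  V134: {e}
  V234: {c}
C dims 12,12,4; δ0: rk 8, SNF 1^8; δ1: rk 4, SNF 1^4
Ȟ^0 = (12 − 8) − 0 = 4, so Ȟ^0 ≅ Z^4
Ȟ^1 = (12 − 4) − 8 = 0, so Ȟ^1 ≅ 0
Ȟ^2 = (4 − 0) − 4 = 0, so Ȟ^2 ≅ 0

Ȟ^0 ≅ Z^4,  Ȟ^1 ≅ 0,  Ȟ^2 ≅ 0


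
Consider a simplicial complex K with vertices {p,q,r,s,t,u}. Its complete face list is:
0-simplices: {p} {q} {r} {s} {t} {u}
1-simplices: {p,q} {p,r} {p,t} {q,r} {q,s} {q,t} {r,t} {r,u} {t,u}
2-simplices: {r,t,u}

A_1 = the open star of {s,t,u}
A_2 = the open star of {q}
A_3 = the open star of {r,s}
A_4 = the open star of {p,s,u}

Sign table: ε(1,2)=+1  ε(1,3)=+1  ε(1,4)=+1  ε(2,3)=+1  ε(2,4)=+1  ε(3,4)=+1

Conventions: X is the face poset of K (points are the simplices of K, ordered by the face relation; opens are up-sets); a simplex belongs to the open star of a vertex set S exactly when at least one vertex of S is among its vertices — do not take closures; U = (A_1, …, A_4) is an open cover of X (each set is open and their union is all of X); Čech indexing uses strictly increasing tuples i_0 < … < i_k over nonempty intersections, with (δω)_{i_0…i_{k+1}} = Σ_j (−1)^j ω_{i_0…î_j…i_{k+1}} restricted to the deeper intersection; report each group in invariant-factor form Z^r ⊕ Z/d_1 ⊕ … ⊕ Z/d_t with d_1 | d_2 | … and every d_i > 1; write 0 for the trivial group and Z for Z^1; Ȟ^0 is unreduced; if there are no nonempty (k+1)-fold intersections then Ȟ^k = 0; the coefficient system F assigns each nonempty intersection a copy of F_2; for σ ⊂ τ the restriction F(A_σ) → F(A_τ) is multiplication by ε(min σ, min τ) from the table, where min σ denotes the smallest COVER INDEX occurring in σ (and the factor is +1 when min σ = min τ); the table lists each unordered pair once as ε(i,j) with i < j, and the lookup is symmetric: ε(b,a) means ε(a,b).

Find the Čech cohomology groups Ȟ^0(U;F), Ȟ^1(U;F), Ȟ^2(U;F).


intersection data:
  A1={{s},{t},{u},{p,t},{q,s},{q,t},{r,t},{r,u},{t,u},{r,t,u}} A2={{q},{p,q},{q,r},{q,s},{q,t}} A3={{r},{s},{p,r},{q,r},{q,s},{r,t},{r,u},{r,t,u}} A4={{p},{s},{u},{p,q},{p,r},{p,t},{q,s},{r,u},{t,u},{r,t,u}}
  A12={{q,s},{q,t}} A13={{s},{q,s},{r,t},{r,u},{r,t,u}} A14={{s},{u},{p,t},{q,s},{r,u},{t,u},{r,t,u}} A23={{q,r},{q,s}} A24={{p,q},{q,s}} A34={{s},{p,r},{q,s},{r,u},{r,t,u}}
  A123={{q,s}} A124={{q,s}} A134={{s},{q,s},{r,u},{r,t,u}} A234={{q,s}}
  A1234={{q,s}}
C dims 4,6,4,1; δ0: rk_F2 3; δ1: rk_F2 3; δ2: rk_F2 1
Ȟ^0 = (4 − 3) − 0 = 1, so Ȟ^0 ≅ Z/2
Ȟ^1 = (6 − 3) − 3 = 0, so Ȟ^1 ≅ 0
Ȟ^2 = (4 − 1) − 3 = 0, so Ȟ^2 ≅ 0

Ȟ^0(U;F) ≅ Z/2; Ȟ^1(U;F) ≅ 0; Ȟ^2(U;F) ≅ 0


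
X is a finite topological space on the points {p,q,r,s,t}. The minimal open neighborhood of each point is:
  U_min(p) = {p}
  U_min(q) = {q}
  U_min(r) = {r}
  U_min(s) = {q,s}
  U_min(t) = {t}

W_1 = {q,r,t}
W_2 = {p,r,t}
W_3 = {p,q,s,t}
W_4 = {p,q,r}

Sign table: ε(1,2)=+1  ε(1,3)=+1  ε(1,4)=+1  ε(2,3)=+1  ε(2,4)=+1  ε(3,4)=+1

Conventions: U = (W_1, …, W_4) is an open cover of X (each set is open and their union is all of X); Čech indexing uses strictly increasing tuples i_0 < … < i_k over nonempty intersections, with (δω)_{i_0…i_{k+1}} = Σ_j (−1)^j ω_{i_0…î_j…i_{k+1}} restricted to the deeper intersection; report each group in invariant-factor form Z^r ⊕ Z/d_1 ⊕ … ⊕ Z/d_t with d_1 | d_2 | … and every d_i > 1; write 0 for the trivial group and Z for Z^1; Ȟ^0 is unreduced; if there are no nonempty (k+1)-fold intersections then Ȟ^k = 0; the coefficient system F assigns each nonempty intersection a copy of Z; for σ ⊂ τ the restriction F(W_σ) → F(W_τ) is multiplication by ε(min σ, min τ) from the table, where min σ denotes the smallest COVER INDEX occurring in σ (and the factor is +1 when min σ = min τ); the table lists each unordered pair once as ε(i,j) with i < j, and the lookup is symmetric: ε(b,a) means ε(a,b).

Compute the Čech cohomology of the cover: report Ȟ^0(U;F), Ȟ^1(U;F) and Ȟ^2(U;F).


Ȟ^0 ≅ Z, Ȟ^1 ≅ 0 and Ȟ^2 ≅ Z

nonempty intersections:
  W12={r,t} W13={q,t} W14={q,r} W23={p,t} W24={p,r} W34={p,q}
  W123={t} W124={r} W134={q} W234={p}
C dims 4,6,4; δ0: rk 3, SNF 1^3; δ1: rk 3, SNF 1^3
Ȟ^0: (4−3)−0=1 ⇒ Z
Ȟ^1: (6−3)−3=0 ⇒ 0
Ȟ^2: (4−0)−3=1 ⇒ Z


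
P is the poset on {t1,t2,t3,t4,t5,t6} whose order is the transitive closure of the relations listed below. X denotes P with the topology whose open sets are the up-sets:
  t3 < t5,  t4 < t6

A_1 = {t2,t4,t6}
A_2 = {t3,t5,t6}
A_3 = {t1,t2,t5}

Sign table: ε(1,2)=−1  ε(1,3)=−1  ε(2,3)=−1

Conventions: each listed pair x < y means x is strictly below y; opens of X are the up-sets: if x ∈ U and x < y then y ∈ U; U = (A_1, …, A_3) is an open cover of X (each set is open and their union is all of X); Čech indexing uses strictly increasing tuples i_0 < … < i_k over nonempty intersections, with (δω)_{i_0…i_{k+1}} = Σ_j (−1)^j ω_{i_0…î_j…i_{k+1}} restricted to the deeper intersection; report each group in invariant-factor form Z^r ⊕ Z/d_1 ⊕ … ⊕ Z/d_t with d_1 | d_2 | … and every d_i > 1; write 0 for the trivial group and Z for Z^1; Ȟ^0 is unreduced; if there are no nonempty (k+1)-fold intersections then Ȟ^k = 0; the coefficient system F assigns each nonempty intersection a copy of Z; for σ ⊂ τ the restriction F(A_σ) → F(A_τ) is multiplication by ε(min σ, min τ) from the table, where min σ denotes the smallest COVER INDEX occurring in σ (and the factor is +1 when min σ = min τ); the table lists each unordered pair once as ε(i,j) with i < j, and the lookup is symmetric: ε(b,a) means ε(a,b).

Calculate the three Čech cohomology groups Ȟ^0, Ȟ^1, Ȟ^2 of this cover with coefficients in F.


cover nerve:
  A12={t6} A13={t2} A23={t5}
C dims 3,3; δ0: rk 3, SNF 1^2·2
Ȟ^0: (3−3)−0=0 ⇒ 0
Ȟ^1: (3−0)−3=0 plus torsion [2] ⇒ Z/2
Ȟ^2: (0−0)−0=0 ⇒ 0

Ȟ^0 = 0,  Ȟ^1 = Z/2,  Ȟ^2 = 0


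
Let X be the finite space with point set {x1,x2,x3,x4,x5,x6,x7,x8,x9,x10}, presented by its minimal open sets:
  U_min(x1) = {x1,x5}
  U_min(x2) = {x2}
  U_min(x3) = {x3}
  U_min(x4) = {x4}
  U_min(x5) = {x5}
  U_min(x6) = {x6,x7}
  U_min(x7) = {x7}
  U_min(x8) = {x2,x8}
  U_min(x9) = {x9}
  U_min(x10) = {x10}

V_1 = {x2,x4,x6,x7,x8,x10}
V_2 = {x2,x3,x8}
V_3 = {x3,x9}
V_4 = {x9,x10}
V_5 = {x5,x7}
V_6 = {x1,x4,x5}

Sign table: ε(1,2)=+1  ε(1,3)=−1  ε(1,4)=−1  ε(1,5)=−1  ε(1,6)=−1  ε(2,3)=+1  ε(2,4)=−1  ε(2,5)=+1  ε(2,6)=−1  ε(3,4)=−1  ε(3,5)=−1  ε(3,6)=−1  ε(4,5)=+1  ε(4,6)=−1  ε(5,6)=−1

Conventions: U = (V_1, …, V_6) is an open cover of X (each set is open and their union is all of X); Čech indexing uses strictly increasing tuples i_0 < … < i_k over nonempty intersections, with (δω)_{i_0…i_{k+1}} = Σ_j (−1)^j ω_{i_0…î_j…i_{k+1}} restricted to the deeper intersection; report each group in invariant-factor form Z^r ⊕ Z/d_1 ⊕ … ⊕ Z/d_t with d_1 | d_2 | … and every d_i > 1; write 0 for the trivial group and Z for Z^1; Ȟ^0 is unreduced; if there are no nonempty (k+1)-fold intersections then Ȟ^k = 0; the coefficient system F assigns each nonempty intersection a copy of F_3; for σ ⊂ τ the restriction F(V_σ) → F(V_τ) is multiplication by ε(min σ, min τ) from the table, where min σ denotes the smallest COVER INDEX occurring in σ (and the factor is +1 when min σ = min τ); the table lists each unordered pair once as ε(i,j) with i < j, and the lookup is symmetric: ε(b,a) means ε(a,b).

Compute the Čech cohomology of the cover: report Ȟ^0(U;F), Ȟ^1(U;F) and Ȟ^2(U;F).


Ȟ^0 ≅ 0; Ȟ^1 ≅ Z/3; Ȟ^2 ≅ 0

nerve of the cover:
  V12={x2,x8} V14={x10} V15={x7} V16={x4} V23={x3} V34={x9} V56={x5}
C dims 6,7; δ0: rk_F3 6
Ȟ^0 = (6 − 6) − 0 = 0, so Ȟ^0 ≅ 0
Ȟ^1 = (7 − 0) − 6 = 1, so Ȟ^1 ≅ Z/3
Ȟ^2 = (0 − 0) − 0 = 0, so Ȟ^2 ≅ 0


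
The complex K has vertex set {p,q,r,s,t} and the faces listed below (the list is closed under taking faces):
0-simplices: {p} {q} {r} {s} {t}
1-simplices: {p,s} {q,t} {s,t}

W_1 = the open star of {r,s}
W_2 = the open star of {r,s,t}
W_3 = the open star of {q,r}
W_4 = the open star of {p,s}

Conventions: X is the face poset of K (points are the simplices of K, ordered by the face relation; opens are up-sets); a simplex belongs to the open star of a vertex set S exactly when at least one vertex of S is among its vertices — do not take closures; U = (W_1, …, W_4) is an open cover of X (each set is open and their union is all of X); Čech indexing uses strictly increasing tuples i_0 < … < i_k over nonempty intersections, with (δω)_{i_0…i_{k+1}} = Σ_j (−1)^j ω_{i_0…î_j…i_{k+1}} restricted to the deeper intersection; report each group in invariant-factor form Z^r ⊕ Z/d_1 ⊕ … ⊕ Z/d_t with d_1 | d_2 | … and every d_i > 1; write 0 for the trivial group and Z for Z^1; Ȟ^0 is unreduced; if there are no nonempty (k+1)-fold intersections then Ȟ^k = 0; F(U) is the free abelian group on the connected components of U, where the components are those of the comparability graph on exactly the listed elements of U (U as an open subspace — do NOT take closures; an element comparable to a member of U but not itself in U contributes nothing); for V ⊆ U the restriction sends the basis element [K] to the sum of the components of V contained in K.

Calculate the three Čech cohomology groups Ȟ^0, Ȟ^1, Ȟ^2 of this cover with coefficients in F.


intersection data:
  W1={{r},{s},{p,s},{s,t}} W2={{r},{s},{t},{p,s},{q,t},{s,t}} W3={{q},{r},{q,t}} W4={{p},{s},{p,s},{s,t}}
  W12={{r},{s},{p,s},{s,t}} W13={{r}} W14={{s},{p,s},{s,t}} W23={{r},{q,t}} W24={{s},{p,s},{s,t}}
  W123={{r}} W124={{s},{p,s},{s,t}}
components per intersection:
  W1: {{r}} {{s},{p,s},{s,t}}
  W2: {{r}} {{s},{t},{p,s},{q,t},{s,t}}
  W3: {{q},{q,t}} {{r}}
  W4: {{p},{s},{p,s},{s,t}}
  W12: {{r}} {{s},{p,s},{s,t}}
  W13: {{r}}
  W14: {{s},{p,s},{s,t}}
  W23: {{r}} {{q,t}}
  W24: {{s},{p,s},{s,t}}
  W123: {{r}}
  W124: {{s},{p,s},{s,t}}
C dims 7,7,2; δ0: rk 5, SNF 1^5; δ1: rk 2, SNF 1^2
Ȟ^0 = (7 − 5) − 0 = 2, so Ȟ^0 ≅ Z^2
Ȟ^1 = (7 − 2) − 5 = 0, so Ȟ^1 ≅ 0
Ȟ^2 = (2 − 0) − 2 = 0, so Ȟ^2 ≅ 0

Ȟ^0(U;F) ≅ Z^2,  Ȟ^1(U;F) ≅ 0,  Ȟ^2(U;F) ≅ 0


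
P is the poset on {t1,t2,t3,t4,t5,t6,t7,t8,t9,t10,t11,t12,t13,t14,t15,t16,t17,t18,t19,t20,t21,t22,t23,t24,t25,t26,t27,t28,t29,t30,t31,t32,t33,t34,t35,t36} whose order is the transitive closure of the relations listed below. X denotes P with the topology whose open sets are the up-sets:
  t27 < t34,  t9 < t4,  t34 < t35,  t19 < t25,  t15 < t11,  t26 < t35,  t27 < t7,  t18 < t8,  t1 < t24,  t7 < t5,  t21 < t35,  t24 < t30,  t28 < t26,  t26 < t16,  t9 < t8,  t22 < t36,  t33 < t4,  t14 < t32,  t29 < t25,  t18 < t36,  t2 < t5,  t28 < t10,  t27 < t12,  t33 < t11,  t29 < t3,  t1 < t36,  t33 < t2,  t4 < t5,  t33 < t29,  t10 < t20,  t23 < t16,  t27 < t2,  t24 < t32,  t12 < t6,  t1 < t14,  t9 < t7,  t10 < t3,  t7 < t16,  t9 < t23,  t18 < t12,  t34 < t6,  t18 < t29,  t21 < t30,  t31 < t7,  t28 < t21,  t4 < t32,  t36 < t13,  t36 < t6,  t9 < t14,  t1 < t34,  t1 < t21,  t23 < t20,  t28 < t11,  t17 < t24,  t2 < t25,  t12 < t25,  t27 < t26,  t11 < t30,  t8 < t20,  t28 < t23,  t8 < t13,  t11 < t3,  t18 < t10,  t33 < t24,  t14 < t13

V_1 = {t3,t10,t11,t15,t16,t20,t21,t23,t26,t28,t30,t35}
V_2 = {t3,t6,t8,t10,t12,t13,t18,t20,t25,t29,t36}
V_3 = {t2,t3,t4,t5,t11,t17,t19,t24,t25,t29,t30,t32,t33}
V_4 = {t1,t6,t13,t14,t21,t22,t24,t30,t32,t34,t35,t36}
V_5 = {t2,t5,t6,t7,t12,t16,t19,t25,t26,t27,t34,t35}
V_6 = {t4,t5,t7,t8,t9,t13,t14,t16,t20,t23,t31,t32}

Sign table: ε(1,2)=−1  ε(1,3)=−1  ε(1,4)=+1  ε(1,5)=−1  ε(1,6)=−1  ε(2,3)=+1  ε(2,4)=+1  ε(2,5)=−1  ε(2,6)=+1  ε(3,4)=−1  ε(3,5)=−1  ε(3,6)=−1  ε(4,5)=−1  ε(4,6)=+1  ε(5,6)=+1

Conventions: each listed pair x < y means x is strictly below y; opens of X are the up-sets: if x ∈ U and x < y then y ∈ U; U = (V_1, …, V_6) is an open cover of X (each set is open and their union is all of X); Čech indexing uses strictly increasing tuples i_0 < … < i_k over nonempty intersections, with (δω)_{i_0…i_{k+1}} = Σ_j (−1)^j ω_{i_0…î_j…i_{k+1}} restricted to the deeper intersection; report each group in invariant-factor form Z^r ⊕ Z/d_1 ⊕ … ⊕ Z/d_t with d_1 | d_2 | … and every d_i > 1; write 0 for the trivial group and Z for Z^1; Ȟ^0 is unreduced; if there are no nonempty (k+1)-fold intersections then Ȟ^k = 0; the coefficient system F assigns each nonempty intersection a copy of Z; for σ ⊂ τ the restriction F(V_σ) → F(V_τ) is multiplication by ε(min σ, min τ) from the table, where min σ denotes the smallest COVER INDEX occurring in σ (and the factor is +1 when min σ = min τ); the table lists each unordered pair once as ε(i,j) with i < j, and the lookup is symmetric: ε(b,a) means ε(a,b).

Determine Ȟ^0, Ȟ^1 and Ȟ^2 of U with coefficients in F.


Ȟ^0 = 0, Ȟ^1 = Z/2 and Ȟ^2 = Z

nerve of the cover:
  V12={t3,t10,t20} V13={t3,t11,t30} V14={t21,t30,t35} V15={t16,t26,t35} V16={t16,t20,t23} V23={t3,t25,t29} V24={t6,t13,t36} V25={t6,t12,t25} V26={t8,t13,t20} V34={t24,t30,t32} V35={t2,t5,t19,t25} V36={t4,t5,t32} V45={t6,t34,t35} V46={t13,t14,t32} V56={t5,t7,t16}
  V123={t3} V126={t20} V134={t30} V145={t35} V156={t16} V235={t25} V245={t6} V246={t13} V346={t32} V356={t5}
C dims 6,15,10; δ0: rk 6, SNF 1^5·2; δ1: rk 9, SNF 1^9
Ȟ^0 = (6 − 6) − 0 = 0, so Ȟ^0 ≅ 0
Ȟ^1 = (15 − 9) − 6 = 0 plus torsion [2], so Ȟ^1 ≅ Z/2
Ȟ^2 = (10 − 0) − 9 = 1, so Ȟ^2 ≅ Z


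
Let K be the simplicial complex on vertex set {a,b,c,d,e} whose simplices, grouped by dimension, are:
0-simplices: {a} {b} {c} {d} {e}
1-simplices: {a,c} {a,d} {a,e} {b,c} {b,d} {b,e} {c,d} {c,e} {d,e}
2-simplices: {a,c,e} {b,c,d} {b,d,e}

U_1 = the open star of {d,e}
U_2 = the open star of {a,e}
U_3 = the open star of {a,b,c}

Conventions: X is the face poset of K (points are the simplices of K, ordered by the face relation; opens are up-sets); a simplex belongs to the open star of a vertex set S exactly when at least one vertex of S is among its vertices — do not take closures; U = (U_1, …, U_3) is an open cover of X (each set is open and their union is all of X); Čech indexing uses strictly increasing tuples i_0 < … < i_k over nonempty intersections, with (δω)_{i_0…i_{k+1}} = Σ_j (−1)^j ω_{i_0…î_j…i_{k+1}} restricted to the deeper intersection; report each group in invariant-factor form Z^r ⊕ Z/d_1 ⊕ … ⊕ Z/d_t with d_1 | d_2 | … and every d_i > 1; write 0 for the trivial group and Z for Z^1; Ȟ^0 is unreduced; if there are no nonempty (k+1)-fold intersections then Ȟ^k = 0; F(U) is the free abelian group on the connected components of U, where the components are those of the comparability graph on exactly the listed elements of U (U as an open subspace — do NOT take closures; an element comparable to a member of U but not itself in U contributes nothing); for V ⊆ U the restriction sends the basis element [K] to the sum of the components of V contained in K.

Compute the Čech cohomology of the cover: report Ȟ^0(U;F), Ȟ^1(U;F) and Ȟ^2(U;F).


Ȟ^0(U;F) ≅ Z, Ȟ^1(U;F) ≅ Z^2, Ȟ^2(U;F) ≅ 0

nonempty overlaps:
  U1={{d},{e},{a,d},{a,e},{b,d},{b,e},{c,d},{c,e},{d,e},{a,c,e},{b,c,d},{b,d,e}} U2={{a},{e},{a,c},{a,d},{a,e},{b,e},{c,e},{d,e},{a,c,e},{b,d,e}} U3={{a},{b},{c},{a,c},{a,d},{a,e},{b,c},{b,d},{b,e},{c,d},{c,e},{a,c,e},{b,c,d},{b,d,e}}
  U12={{e},{a,d},{a,e},{b,e},{c,e},{d,e},{a,c,e},{b,d,e}} U13={{a,d},{a,e},{b,d},{b,e},{c,d},{c,e},{a,c,e},{b,c,d},{b,d,e}} U23={{a},{a,c},{a,d},{a,e},{b,e},{c,e},{a,c,e},{b,d,e}}
  U123={{a,d},{a,e},{b,e},{c,e},{a,c,e},{b,d,e}}
components per intersection:
  U1: {{d},{e},{a,d},{a,e},{b,d},{b,e},{c,d},{c,e},{d,e},{a,c,e},{b,c,d},{b,d,e}}
  U2: {{a},{e},{a,c},{a,d},{a,e},{b,e},{c,e},{d,e},{a,c,e},{b,d,e}}
  U3: {{a},{b},{c},{a,c},{a,d},{a,e},{b,c},{b,d},{b,e},{c,d},{c,e},{a,c,e},{b,c,d},{b,d,e}}
  U12: {{e},{a,e},{b,e},{c,e},{d,e},{a,c,e},{b,d,e}} {{a,d}}
  U13: {{a,d}} {{a,e},{c,e},{a,c,e}} {{b,d},{b,e},{c,d},{b,c,d},{b,d,e}}
  U23: {{a},{a,c},{a,d},{a,e},{c,e},{a,c,e}} {{b,e},{b,d,e}}
  U123: {{a,d}} {{a,e},{c,e},{a,c,e}} {{b,e},{b,d,e}}
C dims 3,7,3; δ0: rk 2, SNF 1^2; δ1: rk 3, SNF 1^3
degree 0: 3−2−0 = 1 → Ȟ^0 ≅ Z
degree 1: 7−3−2 = 2 → Ȟ^1 ≅ Z^2
degree 2: 3−0−3 = 0 → Ȟ^2 ≅ 0


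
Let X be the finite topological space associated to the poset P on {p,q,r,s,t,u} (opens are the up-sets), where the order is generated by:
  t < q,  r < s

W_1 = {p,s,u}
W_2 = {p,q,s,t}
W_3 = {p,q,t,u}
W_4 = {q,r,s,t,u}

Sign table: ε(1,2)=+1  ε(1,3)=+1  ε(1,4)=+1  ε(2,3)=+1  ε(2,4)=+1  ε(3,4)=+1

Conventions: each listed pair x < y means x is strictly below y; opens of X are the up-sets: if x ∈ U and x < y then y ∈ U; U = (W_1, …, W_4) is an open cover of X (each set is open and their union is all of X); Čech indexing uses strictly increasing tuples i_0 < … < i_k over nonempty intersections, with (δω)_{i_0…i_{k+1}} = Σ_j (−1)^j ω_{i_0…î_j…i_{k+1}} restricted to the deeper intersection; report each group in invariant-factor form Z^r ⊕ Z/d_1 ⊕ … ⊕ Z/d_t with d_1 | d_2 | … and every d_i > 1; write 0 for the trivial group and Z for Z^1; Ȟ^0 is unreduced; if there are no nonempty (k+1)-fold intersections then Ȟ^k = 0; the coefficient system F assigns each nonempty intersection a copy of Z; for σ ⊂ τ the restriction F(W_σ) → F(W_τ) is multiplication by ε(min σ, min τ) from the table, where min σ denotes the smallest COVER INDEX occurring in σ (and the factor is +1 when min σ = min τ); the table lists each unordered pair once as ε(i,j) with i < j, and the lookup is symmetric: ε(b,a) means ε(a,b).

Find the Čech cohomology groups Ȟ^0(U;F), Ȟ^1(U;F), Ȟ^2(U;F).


nerve of the cover:
  W12={p,s} W13={p,u} W14={s,u} W23={p,q,t} W24={q,s,t} W34={q,t,u}
  W123={p} W124={s} W134={u} W234={q,t}
C dims 4,6,4; δ0: rk 3, SNF 1^3; δ1: rk 3, SNF 1^3
Ȟ^0 = (4 − 3) − 0 = 1, so Ȟ^0 ≅ Z
Ȟ^1 = (6 − 3) − 3 = 0, so Ȟ^1 ≅ 0
Ȟ^2 = (4 − 0) − 3 = 1, so Ȟ^2 ≅ Z

Ȟ^0 ≅ Z,  Ȟ^1 ≅ 0,  Ȟ^2 ≅ Z


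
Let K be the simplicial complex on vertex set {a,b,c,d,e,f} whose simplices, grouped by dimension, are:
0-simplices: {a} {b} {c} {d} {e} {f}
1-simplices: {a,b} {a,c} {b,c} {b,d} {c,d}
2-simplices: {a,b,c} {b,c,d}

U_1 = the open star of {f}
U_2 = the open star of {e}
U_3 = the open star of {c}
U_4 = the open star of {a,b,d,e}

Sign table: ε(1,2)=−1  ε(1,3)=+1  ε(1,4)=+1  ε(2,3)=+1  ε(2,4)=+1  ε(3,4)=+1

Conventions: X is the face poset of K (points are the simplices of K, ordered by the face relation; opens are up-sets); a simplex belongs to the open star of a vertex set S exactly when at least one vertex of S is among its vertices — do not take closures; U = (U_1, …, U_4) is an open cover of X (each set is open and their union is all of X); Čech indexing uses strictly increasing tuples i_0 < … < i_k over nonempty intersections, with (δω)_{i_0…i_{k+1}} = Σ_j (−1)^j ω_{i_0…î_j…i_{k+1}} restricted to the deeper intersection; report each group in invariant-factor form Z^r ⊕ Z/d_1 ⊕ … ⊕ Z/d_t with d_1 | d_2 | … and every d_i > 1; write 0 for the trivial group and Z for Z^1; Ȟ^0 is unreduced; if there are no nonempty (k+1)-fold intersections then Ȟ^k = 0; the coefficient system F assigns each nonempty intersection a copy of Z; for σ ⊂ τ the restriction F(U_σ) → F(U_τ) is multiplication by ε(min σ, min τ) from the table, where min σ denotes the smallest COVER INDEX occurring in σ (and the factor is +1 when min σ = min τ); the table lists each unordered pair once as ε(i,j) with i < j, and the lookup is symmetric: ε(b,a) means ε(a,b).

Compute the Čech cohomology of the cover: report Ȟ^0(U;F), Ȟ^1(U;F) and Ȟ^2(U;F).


nonempty intersections:
  U1={{f}} U2={{e}} U3={{c},{a,c},{b,c},{c,d},{a,b,c},{b,c,d}} U4={{a},{b},{d},{e},{a,b},{a,c},{b,c},{b,d},{c,d},{a,b,c},{b,c,d}}
  U24={{e}} U34={{a,c},{b,c},{c,d},{a,b,c},{b,c,d}}
C dims 4,2; δ0: rk 2, SNF 1^2
Ȟ^0: (4−2)−0=2 ⇒ Z^2
Ȟ^1: (2−0)−2=0 ⇒ 0
Ȟ^2: (0−0)−0=0 ⇒ 0

Ȟ^0(U;F) ≅ Z^2, Ȟ^1(U;F) ≅ 0, Ȟ^2(U;F) ≅ 0


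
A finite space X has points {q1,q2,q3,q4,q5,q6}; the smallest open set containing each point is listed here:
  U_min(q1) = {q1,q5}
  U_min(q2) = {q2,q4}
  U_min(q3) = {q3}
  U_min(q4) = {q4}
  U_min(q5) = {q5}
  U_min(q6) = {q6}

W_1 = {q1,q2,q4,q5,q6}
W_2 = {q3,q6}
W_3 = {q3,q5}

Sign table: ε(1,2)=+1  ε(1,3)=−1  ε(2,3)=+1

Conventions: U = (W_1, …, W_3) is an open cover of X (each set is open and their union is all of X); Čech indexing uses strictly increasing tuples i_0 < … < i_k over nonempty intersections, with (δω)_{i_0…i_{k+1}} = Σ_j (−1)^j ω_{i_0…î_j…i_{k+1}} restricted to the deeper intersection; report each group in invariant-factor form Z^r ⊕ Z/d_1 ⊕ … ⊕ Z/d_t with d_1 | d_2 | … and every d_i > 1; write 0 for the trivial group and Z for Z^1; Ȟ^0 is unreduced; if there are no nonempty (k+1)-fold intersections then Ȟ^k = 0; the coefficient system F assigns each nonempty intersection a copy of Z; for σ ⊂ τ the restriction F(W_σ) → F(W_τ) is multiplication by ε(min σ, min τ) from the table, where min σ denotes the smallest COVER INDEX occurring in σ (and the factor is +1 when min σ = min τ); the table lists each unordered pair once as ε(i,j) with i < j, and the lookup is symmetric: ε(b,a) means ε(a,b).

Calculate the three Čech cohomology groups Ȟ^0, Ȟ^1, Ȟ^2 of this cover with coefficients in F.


intersection data:
  W12={q6} W13={q5} W23={q3}
C dims 3,3; δ0: rk 3, SNF 1^2·2
Ȟ^0 = (3 − 3) − 0 = 0, so Ȟ^0 ≅ 0
Ȟ^1 = (3 − 0) − 3 = 0 plus torsion [2], so Ȟ^1 ≅ Z/2
Ȟ^2 = (0 − 0) − 0 = 0, so Ȟ^2 ≅ 0

Ȟ^0 = 0, Ȟ^1 = Z/2 and Ȟ^2 = 0


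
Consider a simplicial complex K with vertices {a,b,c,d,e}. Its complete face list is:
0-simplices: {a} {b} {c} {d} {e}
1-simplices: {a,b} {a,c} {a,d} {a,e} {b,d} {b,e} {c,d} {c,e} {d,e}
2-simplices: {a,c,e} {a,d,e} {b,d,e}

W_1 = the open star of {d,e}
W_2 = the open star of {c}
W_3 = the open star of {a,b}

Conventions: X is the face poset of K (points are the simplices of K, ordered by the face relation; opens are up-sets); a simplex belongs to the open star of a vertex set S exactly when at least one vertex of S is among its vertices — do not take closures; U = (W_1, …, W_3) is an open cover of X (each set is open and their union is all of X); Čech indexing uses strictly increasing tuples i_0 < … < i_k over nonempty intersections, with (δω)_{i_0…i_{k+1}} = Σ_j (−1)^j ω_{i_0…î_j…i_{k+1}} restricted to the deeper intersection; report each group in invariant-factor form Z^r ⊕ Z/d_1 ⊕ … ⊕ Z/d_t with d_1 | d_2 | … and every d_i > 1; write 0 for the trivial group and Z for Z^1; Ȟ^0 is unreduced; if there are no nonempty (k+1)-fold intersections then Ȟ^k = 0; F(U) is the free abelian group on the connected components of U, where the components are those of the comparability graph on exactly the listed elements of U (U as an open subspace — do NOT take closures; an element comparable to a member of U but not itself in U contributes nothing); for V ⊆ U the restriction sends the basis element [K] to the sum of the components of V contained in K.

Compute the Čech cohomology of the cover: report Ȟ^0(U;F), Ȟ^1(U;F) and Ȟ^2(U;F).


nonempty overlaps:
  W1={{d},{e},{a,d},{a,e},{b,d},{b,e},{c,d},{c,e},{d,e},{a,c,e},{a,d,e},{b,d,e}} W2={{c},{a,c},{c,d},{c,e},{a,c,e}} W3={{a},{b},{a,b},{a,c},{a,d},{a,e},{b,d},{b,e},{a,c,e},{a,d,e},{b,d,e}}
  W12={{c,d},{c,e},{a,c,e}} W13={{a,d},{a,e},{b,d},{b,e},{a,c,e},{a,d,e},{b,d,e}} W23={{a,c},{a,c,e}}
  W123={{a,c,e}}
components per intersection:
  W1: {{d},{e},{a,d},{a,e},{b,d},{b,e},{c,d},{c,e},{d,e},{a,c,e},{a,d,e},{b,d,e}}
  W2: {{c},{a,c},{c,d},{c,e},{a,c,e}}
  W3: {{a},{b},{a,b},{a,c},{a,d},{a,e},{b,d},{b,e},{a,c,e},{a,d,e},{b,d,e}}
  W12: {{c,d}} {{c,e},{a,c,e}}
  W13: {{a,d},{a,e},{a,c,e},{a,d,e}} {{b,d},{b,e},{b,d,e}}
  W23: {{a,c},{a,c,e}}
  W123: {{a,c,e}}
C dims 3,5,1; δ0: rk 2, SNF 1^2; δ1: rk 1, SNF 1^1
degree 0: 3−2−0 = 1 → Ȟ^0 ≅ Z
degree 1: 5−1−2 = 2 → Ȟ^1 ≅ Z^2
degree 2: 1−0−1 = 0 → Ȟ^2 ≅ 0

Ȟ^0(U;F) ≅ Z, Ȟ^1(U;F) ≅ Z^2, Ȟ^2(U;F) ≅ 0


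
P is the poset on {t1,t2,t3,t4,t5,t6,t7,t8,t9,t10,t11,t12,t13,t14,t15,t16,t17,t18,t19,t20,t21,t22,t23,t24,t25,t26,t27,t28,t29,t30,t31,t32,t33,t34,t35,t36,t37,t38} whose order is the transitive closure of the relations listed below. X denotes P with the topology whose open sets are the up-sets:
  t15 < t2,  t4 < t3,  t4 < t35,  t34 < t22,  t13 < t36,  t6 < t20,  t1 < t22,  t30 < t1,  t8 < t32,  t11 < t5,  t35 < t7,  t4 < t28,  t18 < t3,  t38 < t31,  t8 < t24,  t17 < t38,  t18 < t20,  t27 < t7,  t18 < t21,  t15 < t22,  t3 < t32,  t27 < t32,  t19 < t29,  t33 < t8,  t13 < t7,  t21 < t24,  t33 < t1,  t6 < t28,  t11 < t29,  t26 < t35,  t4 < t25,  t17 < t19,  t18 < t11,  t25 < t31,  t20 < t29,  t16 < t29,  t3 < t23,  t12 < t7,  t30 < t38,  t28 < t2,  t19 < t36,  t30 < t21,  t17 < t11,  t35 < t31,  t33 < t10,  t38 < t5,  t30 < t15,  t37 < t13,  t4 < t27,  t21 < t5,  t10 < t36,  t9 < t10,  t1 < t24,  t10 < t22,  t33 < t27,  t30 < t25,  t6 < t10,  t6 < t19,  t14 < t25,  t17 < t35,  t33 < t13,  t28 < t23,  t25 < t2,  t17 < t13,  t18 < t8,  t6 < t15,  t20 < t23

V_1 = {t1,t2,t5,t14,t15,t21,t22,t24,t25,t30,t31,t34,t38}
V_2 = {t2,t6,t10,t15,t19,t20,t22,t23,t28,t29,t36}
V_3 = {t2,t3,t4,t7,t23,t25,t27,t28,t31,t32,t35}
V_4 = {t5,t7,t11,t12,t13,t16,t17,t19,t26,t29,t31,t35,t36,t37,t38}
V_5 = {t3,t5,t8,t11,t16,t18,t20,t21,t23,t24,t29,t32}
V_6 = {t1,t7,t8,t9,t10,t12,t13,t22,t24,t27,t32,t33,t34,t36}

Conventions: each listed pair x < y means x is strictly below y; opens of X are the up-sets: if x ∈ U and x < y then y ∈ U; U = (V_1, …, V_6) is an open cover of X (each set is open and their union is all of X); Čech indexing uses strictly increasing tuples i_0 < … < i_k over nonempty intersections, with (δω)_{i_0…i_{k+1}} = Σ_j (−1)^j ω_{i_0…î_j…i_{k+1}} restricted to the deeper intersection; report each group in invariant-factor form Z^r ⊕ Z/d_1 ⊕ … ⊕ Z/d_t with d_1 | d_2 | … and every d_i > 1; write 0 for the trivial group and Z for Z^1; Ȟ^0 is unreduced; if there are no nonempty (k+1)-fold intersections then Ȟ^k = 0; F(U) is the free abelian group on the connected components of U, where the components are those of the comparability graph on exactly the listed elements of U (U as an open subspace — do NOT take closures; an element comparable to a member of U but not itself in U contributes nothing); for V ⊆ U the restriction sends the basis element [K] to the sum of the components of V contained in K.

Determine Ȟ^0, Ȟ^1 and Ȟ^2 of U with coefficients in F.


Ȟ^0(U;F) ≅ Z, Ȟ^1(U;F) ≅ 0, Ȟ^2(U;F) ≅ Z/2

nerve simplices:
  V12={t2,t15,t22} V13={t2,t25,t31} V14={t5,t31,t38} V15={t5,t21,t24} V16={t1,t22,t24,t34} V23={t2,t23,t28} V24={t19,t29,t36} V25={t20,t23,t29} V26={t10,t22,t36} V34={t7,t31,t35} V35={t3,t23,t32} V36={t7,t27,t32} V45={t5,t11,t16,t29} V46={t7,t12,t13,t36} V56={t8,t24,t32}
  V123={t2} V126={t22} V134={t31} V145={t5} V156={t24} V235={t23} V245={t29} V246={t36} V346={t7} V356={t32}
components per intersection:
  V1: {t1,t2,t5,t14,t15,t21,t22,t24,t25,t30,t31,t34,t38}
  V2: {t2,t6,t10,t15,t19,t20,t22,t23,t28,t29,t36}
  V3: {t2,t3,t4,t7,t23,t25,t27,t28,t31,t32,t35}
  V4: {t5,t7,t11,t12,t13,t16,t17,t19,t26,t29,t31,t35,t36,t37,t38}
  V5: {t3,t5,t8,t11,t16,t18,t20,t21,t23,t24,t29,t32}
  V6: {t1,t7,t8,t9,t10,t12,t13,t22,t24,t27,t32,t33,t34,t36}
  V12: {t2,t15,t22}
  V13: {t2,t25,t31}
  V14: {t5,t31,t38}
  V15: {t5,t21,t24}
  V16: {t1,t22,t24,t34}
  V23: {t2,t23,t28}
  V24: {t19,t29,t36}
  V25: {t20,t23,t29}
  V26: {t10,t22,t36}
  V34: {t7,t31,t35}
  V35: {t3,t23,t32}
  V36: {t7,t27,t32}
  V45: {t5,t11,t16,t29}
  V46: {t7,t12,t13,t36}
  V56: {t8,t24,t32}
  V123: {t2}
  V126: {t22}
  V134: {t31}
  V145: {t5}
  V156: {t24}
  V235: {t23}
  V245: {t29}
  V246: {t36}
  V346: {t7}
  V356: {t32}
C dims 6,15,10; δ0: rk 5, SNF 1^5; δ1: rk 10, SNF 1^9·2
degree 0: 6−5−0 = 1 → Ȟ^0 ≅ Z
degree 1: 15−10−5 = 0 → Ȟ^1 ≅ 0
degree 2: 10−0−10 = 0 plus torsion [2] → Ȟ^2 ≅ Z/2


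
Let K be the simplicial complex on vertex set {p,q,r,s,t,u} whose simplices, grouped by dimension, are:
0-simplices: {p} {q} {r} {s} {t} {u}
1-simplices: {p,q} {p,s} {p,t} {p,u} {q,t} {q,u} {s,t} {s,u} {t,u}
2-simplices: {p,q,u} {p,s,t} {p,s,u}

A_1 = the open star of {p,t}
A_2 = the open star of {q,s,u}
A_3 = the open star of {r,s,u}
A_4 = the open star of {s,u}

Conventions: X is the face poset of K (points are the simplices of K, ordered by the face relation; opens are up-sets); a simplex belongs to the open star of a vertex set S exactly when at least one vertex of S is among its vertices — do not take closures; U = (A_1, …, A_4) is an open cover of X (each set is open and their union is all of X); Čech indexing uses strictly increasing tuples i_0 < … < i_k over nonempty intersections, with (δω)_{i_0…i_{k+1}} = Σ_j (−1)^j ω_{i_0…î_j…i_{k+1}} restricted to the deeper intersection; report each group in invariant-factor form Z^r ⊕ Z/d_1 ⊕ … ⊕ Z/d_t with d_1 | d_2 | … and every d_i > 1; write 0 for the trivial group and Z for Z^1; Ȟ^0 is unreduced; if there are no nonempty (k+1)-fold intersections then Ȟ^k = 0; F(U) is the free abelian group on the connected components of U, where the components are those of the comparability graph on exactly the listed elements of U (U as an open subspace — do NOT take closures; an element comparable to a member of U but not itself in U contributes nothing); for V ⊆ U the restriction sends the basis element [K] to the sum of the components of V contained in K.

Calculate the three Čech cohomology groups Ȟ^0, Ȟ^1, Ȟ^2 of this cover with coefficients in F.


Ȟ^0 ≅ Z^2,  Ȟ^1 ≅ Z^2,  Ȟ^2 ≅ 0

cover nerve:
  A1={{p},{t},{p,q},{p,s},{p,t},{p,u},{q,t},{s,t},{t,u},{p,q,u},{p,s,t},{p,s,u}} A2={{q},{s},{u},{p,q},{p,s},{p,u},{q,t},{q,u},{s,t},{s,u},{t,u},{p,q,u},{p,s,t},{p,s,u}} A3={{r},{s},{u},{p,s},{p,u},{q,u},{s,t},{s,u},{t,u},{p,q,u},{p,s,t},{p,s,u}} A4={{s},{u},{p,s},{p,u},{q,u},{s,t},{s,u},{t,u},{p,q,u},{p,s,t},{p,s,u}}
  A12={{p,q},{p,s},{p,u},{q,t},{s,t},{t,u},{p,q,u},{p,s,t},{p,s,u}} A13={{p,s},{p,u},{s,t},{t,u},{p,q,u},{p,s,t},{p,s,u}} A14={{p,s},{p,u},{s,t},{t,u},{p,q,u},{p,s,t},{p,s,u}} A23={{s},{u},{p,s},{p,u},{q,u},{s,t},{s,u},{t,u},{p,q,u},{p,s,t},{p,s,u}} A24={{s},{u},{p,s},{p,u},{q,u},{s,t},{s,u},{t,u},{p,q,u},{p,s,t},{p,s,u}} A34={{s},{u},{p,s},{p,u},{q,u},{s,t},{s,u},{t,u},{p,q,u},{p,s,t},{p,s,u}}
  A123={{p,s},{p,u},{s,t},{t,u},{p,q,u},{p,s,t},{p,s,u}} A124={{p,s},{p,u},{s,t},{t,u},{p,q,u},{p,s,t},{p,s,u}} A134={{p,s},{p,u},{s,t},{t,u},{p,q,u},{p,s,t},{p,s,u}} A234={{s},{u},{p,s},{p,u},{q,u},{s,t},{s,u},{t,u},{p,q,u},{p,s,t},{p,s,u}}
  A1234={{p,s},{p,u},{s,t},{t,u},{p,q,u},{p,s,t},{p,s,u}}
components per intersection:
  A1: {{p},{t},{p,q},{p,s},{p,t},{p,u},{q,t},{s,t},{t,u},{p,q,u},{p,s,t},{p,s,u}}
  A2: {{q},{s},{u},{p,q},{p,s},{p,u},{q,t},{q,u},{s,t},{s,u},{t,u},{p,q,u},{p,s,t},{p,s,u}}
  A3: {{r}} {{s},{u},{p,s},{p,u},{q,u},{s,t},{s,u},{t,u},{p,q,u},{p,s,t},{p,s,u}}
  A4: {{s},{u},{p,s},{p,u},{q,u},{s,t},{s,u},{t,u},{p,q,u},{p,s,t},{p,s,u}}
  A12: {{p,q},{p,s},{p,u},{s,t},{p,q,u},{p,s,t},{p,s,u}} {{q,t}} {{t,u}}
  A13: {{p,s},{p,u},{s,t},{p,q,u},{p,s,t},{p,s,u}} {{t,u}}
  A14: {{p,s},{p,u},{s,t},{p,q,u},{p,s,t},{p,s,u}} {{t,u}}
  A23: {{s},{u},{p,s},{p,u},{q,u},{s,t},{s,u},{t,u},{p,q,u},{p,s,t},{p,s,u}}
  A24: {{s},{u},{p,s},{p,u},{q,u},{s,t},{s,u},{t,u},{p,q,u},{p,s,t},{p,s,u}}
  A34: {{s},{u},{p,s},{p,u},{q,u},{s,t},{s,u},{t,u},{p,q,u},{p,s,t},{p,s,u}}
  A123: {{p,s},{p,u},{s,t},{p,q,u},{p,s,t},{p,s,u}} {{t,u}}
  A124: {{p,s},{p,u},{s,t},{p,q,u},{p,s,t},{p,s,u}} {{t,u}}
  A134: {{p,s},{p,u},{s,t},{p,q,u},{p,s,t},{p,s,u}} {{t,u}}
  A234: {{s},{u},{p,s},{p,u},{q,u},{s,t},{s,u},{t,u},{p,q,u},{p,s,t},{p,s,u}}
  A1234: {{p,s},{p,u},{s,t},{p,q,u},{p,s,t},{p,s,u}} {{t,u}}
C dims 5,10,7,2; δ0: rk 3, SNF 1^3; δ1: rk 5, SNF 1^5; δ2: rk 2, SNF 1^2
Ȟ^0: (5−3)−0=2 ⇒ Z^2
Ȟ^1: (10−5)−3=2 ⇒ Z^2
Ȟ^2: (7−2)−5=0 ⇒ 0


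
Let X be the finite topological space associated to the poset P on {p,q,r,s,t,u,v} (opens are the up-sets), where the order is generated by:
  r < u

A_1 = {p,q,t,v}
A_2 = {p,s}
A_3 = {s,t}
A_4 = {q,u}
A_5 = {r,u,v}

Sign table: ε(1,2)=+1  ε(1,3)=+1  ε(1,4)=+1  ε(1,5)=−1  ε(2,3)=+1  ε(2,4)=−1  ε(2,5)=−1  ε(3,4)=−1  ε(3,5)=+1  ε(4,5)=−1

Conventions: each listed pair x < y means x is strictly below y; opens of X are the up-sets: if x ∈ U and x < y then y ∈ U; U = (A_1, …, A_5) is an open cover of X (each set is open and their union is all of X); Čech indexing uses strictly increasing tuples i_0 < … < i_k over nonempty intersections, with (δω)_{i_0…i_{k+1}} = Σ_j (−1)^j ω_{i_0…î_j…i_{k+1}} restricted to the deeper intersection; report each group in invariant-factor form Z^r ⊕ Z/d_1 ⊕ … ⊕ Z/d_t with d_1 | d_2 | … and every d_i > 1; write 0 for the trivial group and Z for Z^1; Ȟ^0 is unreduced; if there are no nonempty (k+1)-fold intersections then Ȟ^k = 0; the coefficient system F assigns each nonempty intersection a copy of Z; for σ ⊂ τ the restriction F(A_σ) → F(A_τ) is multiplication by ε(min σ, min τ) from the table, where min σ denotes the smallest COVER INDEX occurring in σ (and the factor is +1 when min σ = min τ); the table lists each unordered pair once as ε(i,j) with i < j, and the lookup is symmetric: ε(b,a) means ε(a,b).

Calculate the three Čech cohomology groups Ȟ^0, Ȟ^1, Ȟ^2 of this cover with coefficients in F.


Ȟ^0 ≅ Z,  Ȟ^1 ≅ Z^2,  Ȟ^2 ≅ 0

nonempty intersections:
  A12={p} A13={t} A14={q} A15={v} A23={s} A45={u}
C dims 5,6; δ0: rk 4, SNF 1^4
Ȟ^0: (5−4)−0=1 ⇒ Z
Ȟ^1: (6−0)−4=2 ⇒ Z^2
Ȟ^2: (0−0)−0=0 ⇒ 0


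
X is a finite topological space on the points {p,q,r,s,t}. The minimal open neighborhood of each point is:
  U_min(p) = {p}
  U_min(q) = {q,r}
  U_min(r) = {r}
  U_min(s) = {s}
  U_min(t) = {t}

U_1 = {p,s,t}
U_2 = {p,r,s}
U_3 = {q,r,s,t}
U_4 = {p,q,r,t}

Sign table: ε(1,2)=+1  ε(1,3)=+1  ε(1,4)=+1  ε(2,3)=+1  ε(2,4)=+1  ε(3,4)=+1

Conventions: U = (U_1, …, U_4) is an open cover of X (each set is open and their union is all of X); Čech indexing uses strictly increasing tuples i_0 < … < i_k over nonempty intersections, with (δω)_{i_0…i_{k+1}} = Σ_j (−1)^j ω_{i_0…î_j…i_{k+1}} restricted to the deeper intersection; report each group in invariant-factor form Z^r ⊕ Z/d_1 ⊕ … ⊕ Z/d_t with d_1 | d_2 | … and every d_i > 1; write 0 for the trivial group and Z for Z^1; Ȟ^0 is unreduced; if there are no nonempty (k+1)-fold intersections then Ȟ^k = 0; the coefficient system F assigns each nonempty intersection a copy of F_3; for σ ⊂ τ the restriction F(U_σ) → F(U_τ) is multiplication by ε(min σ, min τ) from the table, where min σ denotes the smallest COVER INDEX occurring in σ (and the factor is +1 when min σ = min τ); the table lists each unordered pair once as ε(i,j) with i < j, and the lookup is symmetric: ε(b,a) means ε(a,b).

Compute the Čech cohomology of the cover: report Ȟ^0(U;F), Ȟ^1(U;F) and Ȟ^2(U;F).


nonempty overlaps:
  U12={p,s} U13={s,t} U14={p,t} U23={r,s} U24={p,r} U34={q,r,t}
  U123={s} U124={p} U134={t} U234={r}
C dims 4,6,4; δ0: rk_F3 3; δ1: rk_F3 3
degree 0: 4−3−0 = 1 → Ȟ^0 ≅ Z/3
degree 1: 6−3−3 = 0 → Ȟ^1 ≅ 0
degree 2: 4−0−3 = 1 → Ȟ^2 ≅ Z/3

Ȟ^0 ≅ Z/3; Ȟ^1 ≅ 0; Ȟ^2 ≅ Z/3


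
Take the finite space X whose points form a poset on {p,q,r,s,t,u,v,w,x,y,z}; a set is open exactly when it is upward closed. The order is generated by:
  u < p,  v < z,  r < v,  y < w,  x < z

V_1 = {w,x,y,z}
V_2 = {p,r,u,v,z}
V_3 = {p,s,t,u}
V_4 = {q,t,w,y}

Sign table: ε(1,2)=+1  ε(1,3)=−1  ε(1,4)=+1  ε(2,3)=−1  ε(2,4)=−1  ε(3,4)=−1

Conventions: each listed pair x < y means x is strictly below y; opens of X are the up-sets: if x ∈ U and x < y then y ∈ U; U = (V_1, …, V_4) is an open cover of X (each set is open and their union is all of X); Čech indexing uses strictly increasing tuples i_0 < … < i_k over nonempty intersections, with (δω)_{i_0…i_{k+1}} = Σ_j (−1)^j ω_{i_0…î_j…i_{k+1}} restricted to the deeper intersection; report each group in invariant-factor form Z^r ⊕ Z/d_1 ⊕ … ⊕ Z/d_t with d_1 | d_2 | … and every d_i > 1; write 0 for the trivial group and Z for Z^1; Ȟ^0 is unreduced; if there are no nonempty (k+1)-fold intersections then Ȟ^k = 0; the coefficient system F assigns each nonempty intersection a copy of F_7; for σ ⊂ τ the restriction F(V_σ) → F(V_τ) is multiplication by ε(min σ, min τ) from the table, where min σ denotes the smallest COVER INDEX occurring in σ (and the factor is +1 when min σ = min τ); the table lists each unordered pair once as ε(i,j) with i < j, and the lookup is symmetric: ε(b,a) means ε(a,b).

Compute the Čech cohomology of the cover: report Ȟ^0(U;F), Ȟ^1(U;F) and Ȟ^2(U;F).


Ȟ^0(U;F) ≅ Z/7; Ȟ^1(U;F) ≅ Z/7; Ȟ^2(U;F) ≅ 0

intersection data:
  V12={z} V14={w,y} V23={p,u} V34={t}
C dims 4,4; δ0: rk_F7 3
Ȟ^0 = (4 − 3) − 0 = 1, so Ȟ^0 ≅ Z/7
Ȟ^1 = (4 − 0) − 3 = 1, so Ȟ^1 ≅ Z/7
Ȟ^2 = (0 − 0) − 0 = 0, so Ȟ^2 ≅ 0


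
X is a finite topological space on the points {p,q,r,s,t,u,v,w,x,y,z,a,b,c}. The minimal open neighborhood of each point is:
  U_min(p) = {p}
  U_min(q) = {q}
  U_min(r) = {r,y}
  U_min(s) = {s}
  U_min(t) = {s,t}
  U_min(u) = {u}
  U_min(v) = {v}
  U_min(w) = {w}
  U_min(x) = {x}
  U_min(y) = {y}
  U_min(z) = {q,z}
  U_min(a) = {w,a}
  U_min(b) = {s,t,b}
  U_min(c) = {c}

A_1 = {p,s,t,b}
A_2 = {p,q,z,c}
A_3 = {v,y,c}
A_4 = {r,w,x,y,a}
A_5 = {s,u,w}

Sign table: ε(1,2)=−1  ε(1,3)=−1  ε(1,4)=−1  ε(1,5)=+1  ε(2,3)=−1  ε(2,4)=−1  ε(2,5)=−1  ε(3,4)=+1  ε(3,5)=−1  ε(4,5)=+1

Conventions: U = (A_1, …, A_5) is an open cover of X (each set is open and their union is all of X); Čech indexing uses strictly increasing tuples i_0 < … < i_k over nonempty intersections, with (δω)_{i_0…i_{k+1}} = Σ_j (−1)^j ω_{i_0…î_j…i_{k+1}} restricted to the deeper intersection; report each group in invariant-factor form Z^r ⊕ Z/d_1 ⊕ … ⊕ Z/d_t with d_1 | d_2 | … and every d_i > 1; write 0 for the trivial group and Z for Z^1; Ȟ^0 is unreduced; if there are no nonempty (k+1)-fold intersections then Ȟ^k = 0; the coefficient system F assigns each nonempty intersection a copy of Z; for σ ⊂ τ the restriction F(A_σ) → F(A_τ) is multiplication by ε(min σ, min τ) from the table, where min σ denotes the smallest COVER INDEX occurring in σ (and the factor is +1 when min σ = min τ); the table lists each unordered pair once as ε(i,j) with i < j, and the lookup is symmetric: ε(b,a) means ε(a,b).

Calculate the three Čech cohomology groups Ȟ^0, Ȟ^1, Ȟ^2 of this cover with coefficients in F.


nonempty intersections:
  A12={p} A15={s} A23={c} A34={y} A45={w}
C dims 5,5; δ0: rk 4, SNF 1^4
Ȟ^0: (5−4)−0=1 ⇒ Z
Ȟ^1: (5−0)−4=1 ⇒ Z
Ȟ^2: (0−0)−0=0 ⇒ 0

Ȟ^0(U;F) ≅ Z; Ȟ^1(U;F) ≅ Z; Ȟ^2(U;F) ≅ 0
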